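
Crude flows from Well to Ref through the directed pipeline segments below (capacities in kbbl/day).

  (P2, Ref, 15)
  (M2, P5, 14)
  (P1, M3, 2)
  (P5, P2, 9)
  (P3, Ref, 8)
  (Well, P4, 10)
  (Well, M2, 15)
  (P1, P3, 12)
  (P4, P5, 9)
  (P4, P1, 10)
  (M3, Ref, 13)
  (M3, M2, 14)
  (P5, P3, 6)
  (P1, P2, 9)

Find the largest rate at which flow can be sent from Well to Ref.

24

Augment Well→P4→P5→P2→Ref: bottleneck 9, flow now 9.
Augment Well→P4→P1→P2→Ref: bottleneck 1, flow now 10.
Augment Well→M2→P5→P3→Ref: bottleneck 6, flow now 16.
Augment Well→M2→P5→P4→P1→P2→Ref: bottleneck 5, flow now 21. (uses reverse residual edge)
Augment Well→M2→P5→P4→P1→P3→Ref: bottleneck 2, flow now 23. (uses reverse residual edge)
Augment Well→M2→P5→P4→P1→M3→Ref: bottleneck 1, flow now 24. (uses reverse residual edge)
No augmenting path remains; maximum flow = 24.
In the residual graph, reachable from Well: {Well, M2}.
Min-cut edges: Well→P4 (10), M2→P5 (14); capacity 10 + 14 = 24.
This cut is saturated, so no flow can exceed 24.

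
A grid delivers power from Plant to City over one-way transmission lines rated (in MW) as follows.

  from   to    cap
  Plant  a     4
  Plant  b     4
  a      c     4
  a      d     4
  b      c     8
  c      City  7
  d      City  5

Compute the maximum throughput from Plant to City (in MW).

8

Augment Plant→a→c→City: bottleneck 4, flow now 4.
Augment Plant→b→c→City: bottleneck 3, flow now 7.
Augment Plant→b→c→a→d→City: bottleneck 1, flow now 8. (uses reverse residual edge)
No augmenting path remains; maximum flow = 8.
In the residual graph, reachable from Plant: {Plant}.
Min-cut edges: Plant→a (4), Plant→b (4); capacity 4 + 4 = 8.
This cut is saturated, so no flow can exceed 8.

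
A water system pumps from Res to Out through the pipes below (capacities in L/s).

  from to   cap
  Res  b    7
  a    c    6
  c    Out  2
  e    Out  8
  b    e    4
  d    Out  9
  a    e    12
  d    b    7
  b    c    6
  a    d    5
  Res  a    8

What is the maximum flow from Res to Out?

Augment Res→a→c→Out: bottleneck 2, flow now 2.
Augment Res→a→d→Out: bottleneck 5, flow now 7.
Augment Res→a→e→Out: bottleneck 1, flow now 8.
Augment Res→b→e→Out: bottleneck 4, flow now 12.
Augment Res→b→c→a→e→Out: bottleneck 2, flow now 14. (uses reverse residual edge)
No augmenting path remains; maximum flow = 14.
In the residual graph, reachable from Res: {Res, b, c}.
Min-cut edges: Res→a (8), b→e (4), c→Out (2); capacity 8 + 4 + 2 = 14.
This cut is saturated, so no flow can exceed 14.

14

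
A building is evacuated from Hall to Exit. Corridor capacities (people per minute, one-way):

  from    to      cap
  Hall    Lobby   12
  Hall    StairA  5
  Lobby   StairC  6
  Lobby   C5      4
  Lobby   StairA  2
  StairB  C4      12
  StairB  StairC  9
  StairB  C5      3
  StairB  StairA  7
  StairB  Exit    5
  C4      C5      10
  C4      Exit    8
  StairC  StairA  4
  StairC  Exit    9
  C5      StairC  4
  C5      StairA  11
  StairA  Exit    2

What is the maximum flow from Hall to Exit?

Augment Hall→StairA→Exit: bottleneck 2, flow now 2.
Augment Hall→Lobby→StairC→Exit: bottleneck 6, flow now 8.
Augment Hall→Lobby→C5→StairC→Exit: bottleneck 3, flow now 11.
No augmenting path remains; maximum flow = 11.
In the residual graph, reachable from Hall: {Hall, Lobby, StairC, C5, StairA}.
Min-cut edges: StairC→Exit (9), StairA→Exit (2); capacity 9 + 2 = 11.
This cut is saturated, so no flow can exceed 11.

11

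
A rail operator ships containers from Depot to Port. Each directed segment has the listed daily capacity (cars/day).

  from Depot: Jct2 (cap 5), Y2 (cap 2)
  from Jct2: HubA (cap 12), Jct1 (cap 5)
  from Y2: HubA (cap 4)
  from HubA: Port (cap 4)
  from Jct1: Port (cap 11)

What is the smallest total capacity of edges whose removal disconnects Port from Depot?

Augment Depot→Jct2→HubA→Port: bottleneck 4, flow now 4.
Augment Depot→Jct2→Jct1→Port: bottleneck 1, flow now 5.
Augment Depot→Y2→HubA→Jct2→Jct1→Port: bottleneck 2, flow now 7. (uses reverse residual edge)
No augmenting path remains; maximum flow = 7.
By max-flow min-cut, the minimum cut capacity equals the max flow.
In the residual graph, reachable from Depot: {Depot}.
Min-cut edges: Depot→Jct2 (5), Depot→Y2 (2); capacity 5 + 2 = 7.

7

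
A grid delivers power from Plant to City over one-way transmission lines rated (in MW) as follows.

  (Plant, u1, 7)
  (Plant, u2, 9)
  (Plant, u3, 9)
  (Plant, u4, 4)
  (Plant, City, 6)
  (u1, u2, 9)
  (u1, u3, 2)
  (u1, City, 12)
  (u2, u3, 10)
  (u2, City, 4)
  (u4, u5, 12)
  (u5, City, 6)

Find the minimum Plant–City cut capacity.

21

Augment Plant→City: bottleneck 6, flow now 6.
Augment Plant→u1→City: bottleneck 7, flow now 13.
Augment Plant→u2→City: bottleneck 4, flow now 17.
Augment Plant→u4→u5→City: bottleneck 4, flow now 21.
No augmenting path remains; maximum flow = 21.
By max-flow min-cut, the minimum cut capacity equals the max flow.
In the residual graph, reachable from Plant: {Plant, u2, u3}.
Min-cut edges: Plant→u1 (7), Plant→u4 (4), Plant→City (6), u2→City (4); capacity 7 + 4 + 6 + 4 = 21.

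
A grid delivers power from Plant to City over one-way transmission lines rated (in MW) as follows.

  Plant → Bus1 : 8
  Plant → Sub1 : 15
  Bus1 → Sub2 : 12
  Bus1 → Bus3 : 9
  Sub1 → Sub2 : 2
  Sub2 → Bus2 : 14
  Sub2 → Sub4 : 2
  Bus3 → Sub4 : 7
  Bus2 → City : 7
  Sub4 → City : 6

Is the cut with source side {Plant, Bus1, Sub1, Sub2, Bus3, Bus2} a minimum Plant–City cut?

No — its capacity is 16, but the minimum cut has capacity 10.

Given cut capacity: 2 + 7 + 7 = 16.
Augment Plant→Bus1→Sub2→Bus2→City: bottleneck 7, flow now 7.
Augment Plant→Bus1→Sub2→Sub4→City: bottleneck 1, flow now 8.
Augment Plant→Sub1→Sub2→Sub4→City: bottleneck 1, flow now 9.
Augment Plant→Sub1→Sub2→Bus1→Bus3→Sub4→City: bottleneck 1, flow now 10. (uses reverse residual edge)
No augmenting path remains; maximum flow = 10.
In the residual graph, reachable from Plant: {Plant, Sub1}.
Min-cut edges: Plant→Bus1 (8), Sub1→Sub2 (2); capacity 8 + 2 = 10.
Cut capacity 16 exceeds the max flow 10, so it is not minimum.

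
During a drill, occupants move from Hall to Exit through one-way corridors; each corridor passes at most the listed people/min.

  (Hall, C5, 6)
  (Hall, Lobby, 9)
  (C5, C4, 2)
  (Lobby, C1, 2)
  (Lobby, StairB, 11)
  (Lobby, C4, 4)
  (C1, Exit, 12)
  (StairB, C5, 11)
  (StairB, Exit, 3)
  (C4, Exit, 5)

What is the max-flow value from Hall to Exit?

Augment Hall→C5→C4→Exit: bottleneck 2, flow now 2.
Augment Hall→Lobby→C1→Exit: bottleneck 2, flow now 4.
Augment Hall→Lobby→StairB→Exit: bottleneck 3, flow now 7.
Augment Hall→Lobby→C4→Exit: bottleneck 3, flow now 10.
No augmenting path remains; maximum flow = 10.
In the residual graph, reachable from Hall: {Hall, C5, Lobby, StairB, C4}.
Min-cut edges: Lobby→C1 (2), StairB→Exit (3), C4→Exit (5); capacity 2 + 3 + 5 = 10.
This cut is saturated, so no flow can exceed 10.

10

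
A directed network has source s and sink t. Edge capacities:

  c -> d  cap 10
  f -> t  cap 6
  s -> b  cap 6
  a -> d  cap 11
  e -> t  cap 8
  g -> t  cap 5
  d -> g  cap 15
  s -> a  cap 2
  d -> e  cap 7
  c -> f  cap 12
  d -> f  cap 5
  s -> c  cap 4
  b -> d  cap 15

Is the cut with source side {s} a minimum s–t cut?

Given cut capacity: 2 + 6 + 4 = 12.
Augment s→c→f→t: bottleneck 4, flow now 4.
Augment s→a→d→e→t: bottleneck 2, flow now 6.
Augment s→b→d→e→t: bottleneck 5, flow now 11.
Augment s→b→d→f→t: bottleneck 1, flow now 12.
No augmenting path remains; maximum flow = 12.
Cut capacity 12 equals the max flow, so it is a minimum cut.

Yes — it is a minimum cut (capacity 12).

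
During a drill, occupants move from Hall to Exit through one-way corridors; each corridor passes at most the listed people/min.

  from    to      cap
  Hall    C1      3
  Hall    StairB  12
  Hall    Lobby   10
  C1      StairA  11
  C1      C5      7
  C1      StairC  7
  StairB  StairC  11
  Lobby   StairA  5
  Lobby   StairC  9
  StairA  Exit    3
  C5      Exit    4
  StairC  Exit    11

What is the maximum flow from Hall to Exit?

17

Augment Hall→C1→StairA→Exit: bottleneck 3, flow now 3.
Augment Hall→StairB→StairC→Exit: bottleneck 11, flow now 14.
Augment Hall→Lobby→StairA→C1→C5→Exit: bottleneck 3, flow now 17. (uses reverse residual edge)
No augmenting path remains; maximum flow = 17.
In the residual graph, reachable from Hall: {Hall, StairB, Lobby, StairA, StairC}.
Min-cut edges: Hall→C1 (3), StairA→Exit (3), StairC→Exit (11); capacity 3 + 3 + 11 = 17.
This cut is saturated, so no flow can exceed 17.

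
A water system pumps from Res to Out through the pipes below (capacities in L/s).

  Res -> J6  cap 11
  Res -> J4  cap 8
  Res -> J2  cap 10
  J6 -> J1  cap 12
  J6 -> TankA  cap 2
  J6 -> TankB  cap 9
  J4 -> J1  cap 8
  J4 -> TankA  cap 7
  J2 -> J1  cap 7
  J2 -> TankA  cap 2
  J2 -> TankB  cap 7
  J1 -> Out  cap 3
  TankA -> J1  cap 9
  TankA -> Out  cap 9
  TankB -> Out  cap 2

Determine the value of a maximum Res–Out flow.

Augment Res→J6→J1→Out: bottleneck 3, flow now 3.
Augment Res→J6→TankA→Out: bottleneck 2, flow now 5.
Augment Res→J6→TankB→Out: bottleneck 2, flow now 7.
Augment Res→J4→TankA→Out: bottleneck 7, flow now 14.
No augmenting path remains; maximum flow = 14.
In the residual graph, reachable from Res: {Res, J6, J4, J2, J1, TankA, TankB}.
Min-cut edges: J1→Out (3), TankA→Out (9), TankB→Out (2); capacity 3 + 9 + 2 = 14.
This cut is saturated, so no flow can exceed 14.

14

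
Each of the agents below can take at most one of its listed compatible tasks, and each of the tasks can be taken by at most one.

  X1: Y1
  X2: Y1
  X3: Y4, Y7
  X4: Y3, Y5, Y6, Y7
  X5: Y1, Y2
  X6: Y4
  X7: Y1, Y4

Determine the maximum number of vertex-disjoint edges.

5

Unit-capacity flow: source→left, listed edges, right→sink; max matching = max flow.
Augmenting path X1→Y1 (+1); matched 1.
Augmenting path X3→Y4 (+1); matched 2.
Augmenting path X4→Y3 (+1); matched 3.
Augmenting path X5→Y2 (+1); matched 4.
Augmenting path X6→Y4→X3→Y7 (+1); matched 5.
No augmenting path remains; maximum matching = 5.
König certificate: {X3, X4, X5, Y1, Y4} is a vertex cover of size 5 (every listed pair touches it), so no matching can be larger.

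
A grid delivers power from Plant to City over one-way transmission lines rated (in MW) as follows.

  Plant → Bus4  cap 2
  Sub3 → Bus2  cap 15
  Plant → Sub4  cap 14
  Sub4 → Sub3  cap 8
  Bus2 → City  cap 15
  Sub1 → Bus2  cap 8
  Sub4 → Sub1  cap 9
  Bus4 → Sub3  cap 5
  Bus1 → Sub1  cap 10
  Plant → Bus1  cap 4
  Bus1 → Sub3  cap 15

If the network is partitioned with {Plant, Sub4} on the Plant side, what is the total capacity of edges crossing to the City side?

Edges leaving {Plant, Sub4}: Plant→Bus1 (4), Plant→Bus4 (2), Sub4→Sub1 (9), Sub4→Sub3 (8).
Cut capacity = 4 + 2 + 9 + 8 = 23.

23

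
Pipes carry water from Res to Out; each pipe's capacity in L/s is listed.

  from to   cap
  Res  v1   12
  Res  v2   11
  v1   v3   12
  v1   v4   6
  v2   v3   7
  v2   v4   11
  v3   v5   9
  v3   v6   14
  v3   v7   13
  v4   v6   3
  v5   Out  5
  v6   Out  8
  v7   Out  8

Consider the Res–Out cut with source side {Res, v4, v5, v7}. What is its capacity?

Edges leaving {Res, v4, v5, v7}: Res→v1 (12), Res→v2 (11), v4→v6 (3), v5→Out (5), v7→Out (8).
Cut capacity = 12 + 11 + 3 + 5 + 8 = 39.

39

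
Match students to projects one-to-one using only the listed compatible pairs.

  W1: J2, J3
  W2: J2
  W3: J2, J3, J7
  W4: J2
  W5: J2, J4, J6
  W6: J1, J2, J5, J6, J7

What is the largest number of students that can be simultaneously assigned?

Unit-capacity flow: source→left, listed edges, right→sink; max matching = max flow.
Augmenting path W1→J2 (+1); matched 1.
Augmenting path W3→J3 (+1); matched 2.
Augmenting path W5→J4 (+1); matched 3.
Augmenting path W6→J1 (+1); matched 4.
Augmenting path W2→J2→W1→J3→W3→J7 (+1); matched 5.
No augmenting path remains; maximum matching = 5.
König certificate: {W1, W3, W5, W6, J2} is a vertex cover of size 5 (every listed pair touches it), so no matching can be larger.

5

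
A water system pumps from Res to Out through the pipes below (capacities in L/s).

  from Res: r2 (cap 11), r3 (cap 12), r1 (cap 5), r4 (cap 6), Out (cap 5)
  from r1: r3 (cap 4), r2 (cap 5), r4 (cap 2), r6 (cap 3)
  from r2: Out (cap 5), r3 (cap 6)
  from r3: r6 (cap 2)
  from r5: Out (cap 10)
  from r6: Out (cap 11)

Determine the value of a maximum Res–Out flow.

15

Augment Res→Out: bottleneck 5, flow now 5.
Augment Res→r2→Out: bottleneck 5, flow now 10.
Augment Res→r1→r6→Out: bottleneck 3, flow now 13.
Augment Res→r3→r6→Out: bottleneck 2, flow now 15.
No augmenting path remains; maximum flow = 15.
In the residual graph, reachable from Res: {Res, r1, r2, r3, r4}.
Min-cut edges: Res→Out (5), r1→r6 (3), r2→Out (5), r3→r6 (2); capacity 5 + 3 + 5 + 2 = 15.
This cut is saturated, so no flow can exceed 15.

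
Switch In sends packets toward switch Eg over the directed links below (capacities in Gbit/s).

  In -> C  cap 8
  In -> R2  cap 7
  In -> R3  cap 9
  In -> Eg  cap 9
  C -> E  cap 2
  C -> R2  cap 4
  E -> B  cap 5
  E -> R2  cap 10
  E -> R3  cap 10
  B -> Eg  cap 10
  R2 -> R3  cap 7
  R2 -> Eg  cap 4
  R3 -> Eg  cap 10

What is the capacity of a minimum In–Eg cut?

25

Augment In→Eg: bottleneck 9, flow now 9.
Augment In→R2→Eg: bottleneck 4, flow now 13.
Augment In→R3→Eg: bottleneck 9, flow now 22.
Augment In→R2→R3→Eg: bottleneck 1, flow now 23.
Augment In→C→E→B→Eg: bottleneck 2, flow now 25.
No augmenting path remains; maximum flow = 25.
By max-flow min-cut, the minimum cut capacity equals the max flow.
In the residual graph, reachable from In: {In, C, R2, R3}.
Min-cut edges: In→Eg (9), C→E (2), R2→Eg (4), R3→Eg (10); capacity 9 + 2 + 4 + 10 = 25.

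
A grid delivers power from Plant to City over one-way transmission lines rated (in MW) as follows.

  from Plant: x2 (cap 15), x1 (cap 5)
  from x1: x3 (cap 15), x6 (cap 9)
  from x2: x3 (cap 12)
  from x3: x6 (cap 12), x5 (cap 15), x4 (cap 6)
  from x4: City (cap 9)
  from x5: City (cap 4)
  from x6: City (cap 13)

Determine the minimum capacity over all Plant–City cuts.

17

Augment Plant→x1→x6→City: bottleneck 5, flow now 5.
Augment Plant→x2→x3→x4→City: bottleneck 6, flow now 11.
Augment Plant→x2→x3→x5→City: bottleneck 4, flow now 15.
Augment Plant→x2→x3→x6→City: bottleneck 2, flow now 17.
No augmenting path remains; maximum flow = 17.
By max-flow min-cut, the minimum cut capacity equals the max flow.
In the residual graph, reachable from Plant: {Plant, x2}.
Min-cut edges: Plant→x1 (5), x2→x3 (12); capacity 5 + 12 = 17.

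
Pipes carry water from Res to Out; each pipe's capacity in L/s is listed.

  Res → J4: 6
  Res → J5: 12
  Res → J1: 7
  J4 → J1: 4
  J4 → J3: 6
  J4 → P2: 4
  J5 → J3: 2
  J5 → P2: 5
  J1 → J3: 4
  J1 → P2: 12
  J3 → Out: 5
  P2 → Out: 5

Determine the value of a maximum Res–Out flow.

Augment Res→J4→J3→Out: bottleneck 5, flow now 5.
Augment Res→J4→P2→Out: bottleneck 1, flow now 6.
Augment Res→J5→P2→Out: bottleneck 4, flow now 10.
No augmenting path remains; maximum flow = 10.
In the residual graph, reachable from Res: {Res, J4, J5, J1, J3, P2}.
Min-cut edges: J3→Out (5), P2→Out (5); capacity 5 + 5 = 10.
This cut is saturated, so no flow can exceed 10.

10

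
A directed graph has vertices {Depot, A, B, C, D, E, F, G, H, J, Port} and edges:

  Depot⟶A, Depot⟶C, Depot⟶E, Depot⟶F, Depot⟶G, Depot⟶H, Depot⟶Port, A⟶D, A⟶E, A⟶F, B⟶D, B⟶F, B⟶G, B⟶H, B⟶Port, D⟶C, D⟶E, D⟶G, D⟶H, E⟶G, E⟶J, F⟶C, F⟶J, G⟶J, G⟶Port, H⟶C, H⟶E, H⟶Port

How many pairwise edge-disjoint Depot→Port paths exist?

Assign every edge capacity 1; by Menger, the answer equals the max flow.
Path Depot→Port (+1); total 1.
Path Depot→G→Port (+1); total 2.
Path Depot→H→Port (+1); total 3.
No residual Depot→Port path; max flow = 3.
Certifying cut of size 3: {Depot→Port, G→Port, H→Port}.

3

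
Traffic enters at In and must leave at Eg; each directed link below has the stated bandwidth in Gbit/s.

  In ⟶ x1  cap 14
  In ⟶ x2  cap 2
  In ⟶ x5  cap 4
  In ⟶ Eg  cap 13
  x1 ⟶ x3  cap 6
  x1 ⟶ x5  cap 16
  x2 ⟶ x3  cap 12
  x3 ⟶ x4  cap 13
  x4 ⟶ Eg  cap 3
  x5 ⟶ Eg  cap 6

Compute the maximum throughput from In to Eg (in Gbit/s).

Augment In→Eg: bottleneck 13, flow now 13.
Augment In→x5→Eg: bottleneck 4, flow now 17.
Augment In→x1→x5→Eg: bottleneck 2, flow now 19.
Augment In→x1→x3→x4→Eg: bottleneck 3, flow now 22.
No augmenting path remains; maximum flow = 22.
In the residual graph, reachable from In: {In, x1, x2, x3, x4, x5}.
Min-cut edges: In→Eg (13), x4→Eg (3), x5→Eg (6); capacity 13 + 3 + 6 = 22.
This cut is saturated, so no flow can exceed 22.

22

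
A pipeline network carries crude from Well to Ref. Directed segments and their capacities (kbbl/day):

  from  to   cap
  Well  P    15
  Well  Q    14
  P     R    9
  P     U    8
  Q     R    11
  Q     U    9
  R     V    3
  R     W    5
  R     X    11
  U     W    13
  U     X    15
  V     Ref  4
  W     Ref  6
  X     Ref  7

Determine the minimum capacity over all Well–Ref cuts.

16

Augment Well→P→R→V→Ref: bottleneck 3, flow now 3.
Augment Well→P→R→W→Ref: bottleneck 5, flow now 8.
Augment Well→P→R→X→Ref: bottleneck 1, flow now 9.
Augment Well→P→U→W→Ref: bottleneck 1, flow now 10.
Augment Well→P→U→X→Ref: bottleneck 5, flow now 15.
Augment Well→Q→R→X→Ref: bottleneck 1, flow now 16.
No augmenting path remains; maximum flow = 16.
By max-flow min-cut, the minimum cut capacity equals the max flow.
In the residual graph, reachable from Well: {Well, P, Q, R, U, W, X}.
Min-cut edges: R→V (3), W→Ref (6), X→Ref (7); capacity 3 + 6 + 7 = 16.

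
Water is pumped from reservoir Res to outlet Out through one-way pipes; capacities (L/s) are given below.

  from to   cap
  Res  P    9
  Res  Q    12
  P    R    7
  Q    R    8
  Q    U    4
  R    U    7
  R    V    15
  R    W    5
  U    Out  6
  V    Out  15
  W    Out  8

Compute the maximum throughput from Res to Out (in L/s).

Augment Res→Q→U→Out: bottleneck 4, flow now 4.
Augment Res→P→R→U→Out: bottleneck 2, flow now 6.
Augment Res→P→R→V→Out: bottleneck 5, flow now 11.
Augment Res→Q→R→V→Out: bottleneck 8, flow now 19.
No augmenting path remains; maximum flow = 19.
In the residual graph, reachable from Res: {Res, P}.
Min-cut edges: Res→Q (12), P→R (7); capacity 12 + 7 = 19.
This cut is saturated, so no flow can exceed 19.

19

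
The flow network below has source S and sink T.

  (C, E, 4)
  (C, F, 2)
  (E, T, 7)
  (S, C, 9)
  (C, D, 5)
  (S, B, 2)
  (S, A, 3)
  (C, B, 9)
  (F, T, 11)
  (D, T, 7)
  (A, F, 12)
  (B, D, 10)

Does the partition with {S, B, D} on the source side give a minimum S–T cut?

No — its capacity is 19, but the minimum cut has capacity 14.

Given cut capacity: 3 + 9 + 7 = 19.
Augment S→A→F→T: bottleneck 3, flow now 3.
Augment S→B→D→T: bottleneck 2, flow now 5.
Augment S→C→D→T: bottleneck 5, flow now 10.
Augment S→C→E→T: bottleneck 4, flow now 14.
No augmenting path remains; maximum flow = 14.
In the residual graph, reachable from S: {S}.
Min-cut edges: S→A (3), S→B (2), S→C (9); capacity 3 + 2 + 9 = 14.
Cut capacity 19 exceeds the max flow 14, so it is not minimum.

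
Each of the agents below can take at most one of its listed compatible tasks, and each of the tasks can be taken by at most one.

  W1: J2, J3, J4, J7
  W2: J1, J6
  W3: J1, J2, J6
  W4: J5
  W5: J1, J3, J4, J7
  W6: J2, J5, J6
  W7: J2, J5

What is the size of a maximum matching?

6

Unit-capacity flow: source→left, listed edges, right→sink; max matching = max flow.
Augmenting path W1→J2 (+1); matched 1.
Augmenting path W2→J1 (+1); matched 2.
Augmenting path W3→J6 (+1); matched 3.
Augmenting path W4→J5 (+1); matched 4.
Augmenting path W5→J3 (+1); matched 5.
Augmenting path W6→J2→W1→J4 (+1); matched 6.
No augmenting path remains; maximum matching = 6.
König certificate: {W1, W5, J1, J2, J5, J6} is a vertex cover of size 6 (every listed pair touches it), so no matching can be larger.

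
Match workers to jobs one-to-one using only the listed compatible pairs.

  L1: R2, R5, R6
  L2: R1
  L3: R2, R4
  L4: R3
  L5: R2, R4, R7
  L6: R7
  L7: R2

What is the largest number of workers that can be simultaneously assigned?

6

Unit-capacity flow: source→left, listed edges, right→sink; max matching = max flow.
Augmenting path L1→R2 (+1); matched 1.
Augmenting path L2→R1 (+1); matched 2.
Augmenting path L3→R4 (+1); matched 3.
Augmenting path L4→R3 (+1); matched 4.
Augmenting path L5→R7 (+1); matched 5.
Augmenting path L7→R2→L1→R5 (+1); matched 6.
No augmenting path remains; maximum matching = 6.
König certificate: {L1, L2, L4, R2, R4, R7} is a vertex cover of size 6 (every listed pair touches it), so no matching can be larger.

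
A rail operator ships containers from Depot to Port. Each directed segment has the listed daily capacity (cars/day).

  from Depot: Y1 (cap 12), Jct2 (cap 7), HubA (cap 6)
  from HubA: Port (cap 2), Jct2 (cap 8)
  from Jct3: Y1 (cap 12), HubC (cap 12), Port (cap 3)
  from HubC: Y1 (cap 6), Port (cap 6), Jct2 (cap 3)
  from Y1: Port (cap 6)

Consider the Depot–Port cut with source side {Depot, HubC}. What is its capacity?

40

Edges leaving {Depot, HubC}: Depot→HubA (6), Depot→Y1 (12), Depot→Jct2 (7), HubC→Y1 (6), HubC→Jct2 (3), HubC→Port (6).
Cut capacity = 6 + 12 + 7 + 6 + 3 + 6 = 40.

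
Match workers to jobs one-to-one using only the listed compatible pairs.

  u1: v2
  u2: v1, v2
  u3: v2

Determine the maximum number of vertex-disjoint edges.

Unit-capacity flow: source→left, listed edges, right→sink; max matching = max flow.
Augmenting path u1→v2 (+1); matched 1.
Augmenting path u2→v1 (+1); matched 2.
No augmenting path remains; maximum matching = 2.
König certificate: {u2, v2} is a vertex cover of size 2 (every listed pair touches it), so no matching can be larger.

2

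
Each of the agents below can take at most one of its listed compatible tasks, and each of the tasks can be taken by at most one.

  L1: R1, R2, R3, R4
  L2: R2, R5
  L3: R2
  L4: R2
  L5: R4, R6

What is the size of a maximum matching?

Unit-capacity flow: source→left, listed edges, right→sink; max matching = max flow.
Augmenting path L1→R1 (+1); matched 1.
Augmenting path L2→R2 (+1); matched 2.
Augmenting path L5→R4 (+1); matched 3.
Augmenting path L3→R2→L2→R5 (+1); matched 4.
No augmenting path remains; maximum matching = 4.
König certificate: {L1, L2, L5, R2} is a vertex cover of size 4 (every listed pair touches it), so no matching can be larger.

4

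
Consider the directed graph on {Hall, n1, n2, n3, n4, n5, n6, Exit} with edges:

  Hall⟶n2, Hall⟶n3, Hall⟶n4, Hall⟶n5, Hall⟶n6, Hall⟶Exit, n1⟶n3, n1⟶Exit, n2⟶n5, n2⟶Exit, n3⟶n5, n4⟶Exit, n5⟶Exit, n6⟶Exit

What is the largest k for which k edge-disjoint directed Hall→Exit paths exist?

Assign every edge capacity 1; by Menger, the answer equals the max flow.
Path Hall→Exit (+1); total 1.
Path Hall→n2→Exit (+1); total 2.
Path Hall→n4→Exit (+1); total 3.
Path Hall→n5→Exit (+1); total 4.
Path Hall→n6→Exit (+1); total 5.
No residual Hall→Exit path; max flow = 5.
Certifying cut of size 5: {Hall→Exit, Hall→n2, Hall→n4, Hall→n6, n5→Exit}.

5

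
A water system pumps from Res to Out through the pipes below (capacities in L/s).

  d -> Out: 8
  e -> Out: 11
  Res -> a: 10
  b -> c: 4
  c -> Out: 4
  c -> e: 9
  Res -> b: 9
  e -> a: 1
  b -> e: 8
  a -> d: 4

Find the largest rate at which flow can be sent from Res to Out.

Augment Res→a→d→Out: bottleneck 4, flow now 4.
Augment Res→b→c→Out: bottleneck 4, flow now 8.
Augment Res→b→e→Out: bottleneck 5, flow now 13.
No augmenting path remains; maximum flow = 13.
In the residual graph, reachable from Res: {Res, a}.
Min-cut edges: Res→b (9), a→d (4); capacity 9 + 4 = 13.
This cut is saturated, so no flow can exceed 13.

13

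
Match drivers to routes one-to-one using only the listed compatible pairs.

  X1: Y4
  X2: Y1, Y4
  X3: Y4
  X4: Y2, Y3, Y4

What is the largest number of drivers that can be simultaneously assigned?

3

Unit-capacity flow: source→left, listed edges, right→sink; max matching = max flow.
Augmenting path X1→Y4 (+1); matched 1.
Augmenting path X2→Y1 (+1); matched 2.
Augmenting path X4→Y2 (+1); matched 3.
No augmenting path remains; maximum matching = 3.
König certificate: {X2, X4, Y4} is a vertex cover of size 3 (every listed pair touches it), so no matching can be larger.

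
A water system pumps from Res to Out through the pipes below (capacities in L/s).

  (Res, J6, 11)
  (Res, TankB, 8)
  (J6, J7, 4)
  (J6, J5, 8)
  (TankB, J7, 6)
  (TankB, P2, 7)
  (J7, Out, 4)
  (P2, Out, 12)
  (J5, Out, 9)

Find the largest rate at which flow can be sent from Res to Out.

19

Augment Res→J6→J7→Out: bottleneck 4, flow now 4.
Augment Res→J6→J5→Out: bottleneck 7, flow now 11.
Augment Res→TankB→P2→Out: bottleneck 7, flow now 18.
Augment Res→TankB→J7→J6→J5→Out: bottleneck 1, flow now 19. (uses reverse residual edge)
No augmenting path remains; maximum flow = 19.
In the residual graph, reachable from Res: {Res}.
Min-cut edges: Res→J6 (11), Res→TankB (8); capacity 11 + 8 = 19.
This cut is saturated, so no flow can exceed 19.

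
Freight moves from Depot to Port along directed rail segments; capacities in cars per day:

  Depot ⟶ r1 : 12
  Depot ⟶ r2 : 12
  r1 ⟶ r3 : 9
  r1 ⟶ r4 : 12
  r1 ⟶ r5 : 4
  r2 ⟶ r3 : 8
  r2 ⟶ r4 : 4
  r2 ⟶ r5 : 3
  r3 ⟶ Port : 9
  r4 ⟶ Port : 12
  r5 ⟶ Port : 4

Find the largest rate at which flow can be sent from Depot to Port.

Augment Depot→r1→r3→Port: bottleneck 9, flow now 9.
Augment Depot→r1→r4→Port: bottleneck 3, flow now 12.
Augment Depot→r2→r4→Port: bottleneck 4, flow now 16.
Augment Depot→r2→r5→Port: bottleneck 3, flow now 19.
Augment Depot→r2→r3→r1→r4→Port: bottleneck 5, flow now 24. (uses reverse residual edge)
No augmenting path remains; maximum flow = 24.
In the residual graph, reachable from Depot: {Depot}.
Min-cut edges: Depot→r1 (12), Depot→r2 (12); capacity 12 + 12 = 24.
This cut is saturated, so no flow can exceed 24.

24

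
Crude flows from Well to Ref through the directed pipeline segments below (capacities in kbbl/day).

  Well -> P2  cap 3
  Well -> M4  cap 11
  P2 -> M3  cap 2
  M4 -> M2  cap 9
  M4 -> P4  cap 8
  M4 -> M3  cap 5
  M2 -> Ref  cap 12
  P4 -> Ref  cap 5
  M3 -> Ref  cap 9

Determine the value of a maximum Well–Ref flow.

13

Augment Well→P2→M3→Ref: bottleneck 2, flow now 2.
Augment Well→M4→M2→Ref: bottleneck 9, flow now 11.
Augment Well→M4→P4→Ref: bottleneck 2, flow now 13.
No augmenting path remains; maximum flow = 13.
In the residual graph, reachable from Well: {Well, P2}.
Min-cut edges: Well→M4 (11), P2→M3 (2); capacity 11 + 2 = 13.
This cut is saturated, so no flow can exceed 13.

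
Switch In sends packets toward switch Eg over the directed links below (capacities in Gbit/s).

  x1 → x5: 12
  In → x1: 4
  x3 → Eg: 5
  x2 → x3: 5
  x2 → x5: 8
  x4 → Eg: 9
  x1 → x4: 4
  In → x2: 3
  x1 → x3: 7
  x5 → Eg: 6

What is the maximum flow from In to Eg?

7

Augment In→x1→x3→Eg: bottleneck 4, flow now 4.
Augment In→x2→x3→Eg: bottleneck 1, flow now 5.
Augment In→x2→x5→Eg: bottleneck 2, flow now 7.
No augmenting path remains; maximum flow = 7.
In the residual graph, reachable from In: {In}.
Min-cut edges: In→x1 (4), In→x2 (3); capacity 4 + 3 = 7.
This cut is saturated, so no flow can exceed 7.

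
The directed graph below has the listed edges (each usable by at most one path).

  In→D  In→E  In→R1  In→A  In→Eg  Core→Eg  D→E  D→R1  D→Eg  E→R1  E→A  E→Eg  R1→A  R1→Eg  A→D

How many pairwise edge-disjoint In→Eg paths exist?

Assign every edge capacity 1; by Menger, the answer equals the max flow.
Path In→Eg (+1); total 1.
Path In→D→Eg (+1); total 2.
Path In→E→Eg (+1); total 3.
Path In→R1→Eg (+1); total 4.
No residual In→Eg path; max flow = 4.
Certifying cut of size 4: {D→Eg, E→Eg, In→Eg, R1→Eg}.

4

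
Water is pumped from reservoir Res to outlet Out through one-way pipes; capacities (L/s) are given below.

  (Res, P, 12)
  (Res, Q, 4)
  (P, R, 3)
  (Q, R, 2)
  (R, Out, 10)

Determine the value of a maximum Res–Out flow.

Augment Res→P→R→Out: bottleneck 3, flow now 3.
Augment Res→Q→R→Out: bottleneck 2, flow now 5.
No augmenting path remains; maximum flow = 5.
In the residual graph, reachable from Res: {Res, P, Q}.
Min-cut edges: P→R (3), Q→R (2); capacity 3 + 2 = 5.
This cut is saturated, so no flow can exceed 5.

5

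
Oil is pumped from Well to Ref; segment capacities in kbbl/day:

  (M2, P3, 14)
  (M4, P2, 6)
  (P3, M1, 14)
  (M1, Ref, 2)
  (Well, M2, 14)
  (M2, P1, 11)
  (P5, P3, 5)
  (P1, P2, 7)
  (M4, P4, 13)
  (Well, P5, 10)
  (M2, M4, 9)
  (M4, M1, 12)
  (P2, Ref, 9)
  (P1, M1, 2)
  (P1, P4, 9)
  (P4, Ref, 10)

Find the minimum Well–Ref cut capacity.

Augment Well→M2→M4→M1→Ref: bottleneck 2, flow now 2.
Augment Well→M2→M4→P2→Ref: bottleneck 6, flow now 8.
Augment Well→M2→M4→P4→Ref: bottleneck 1, flow now 9.
Augment Well→M2→P1→P2→Ref: bottleneck 3, flow now 12.
Augment Well→M2→P1→P4→Ref: bottleneck 2, flow now 14.
Augment Well→P5→P3→M1→M4→P4→Ref: bottleneck 2, flow now 16. (uses reverse residual edge)
No augmenting path remains; maximum flow = 16.
By max-flow min-cut, the minimum cut capacity equals the max flow.
In the residual graph, reachable from Well: {Well, P5, P3, M1}.
Min-cut edges: Well→M2 (14), M1→Ref (2); capacity 14 + 2 = 16.

16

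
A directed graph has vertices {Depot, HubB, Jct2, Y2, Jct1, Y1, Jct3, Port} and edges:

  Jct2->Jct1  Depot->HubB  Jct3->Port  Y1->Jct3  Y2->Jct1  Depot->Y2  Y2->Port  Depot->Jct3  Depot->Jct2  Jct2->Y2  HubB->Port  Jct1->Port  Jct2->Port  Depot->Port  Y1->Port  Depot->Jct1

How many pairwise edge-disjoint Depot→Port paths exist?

6

Assign every edge capacity 1; by Menger, the answer equals the max flow.
Path Depot→Port (+1); total 1.
Path Depot→HubB→Port (+1); total 2.
Path Depot→Jct2→Port (+1); total 3.
Path Depot→Y2→Port (+1); total 4.
Path Depot→Jct1→Port (+1); total 5.
Path Depot→Jct3→Port (+1); total 6.
No residual Depot→Port path; max flow = 6.
Certifying cut of size 6: {Depot→HubB, Depot→Jct1, Depot→Jct2, Depot→Jct3, Depot→Port, Depot→Y2}.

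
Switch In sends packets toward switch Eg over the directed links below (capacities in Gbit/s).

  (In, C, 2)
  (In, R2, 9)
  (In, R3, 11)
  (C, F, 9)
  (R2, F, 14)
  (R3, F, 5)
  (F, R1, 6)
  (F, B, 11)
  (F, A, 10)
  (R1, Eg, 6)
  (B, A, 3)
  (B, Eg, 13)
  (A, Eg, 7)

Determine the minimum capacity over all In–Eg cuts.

16

Augment In→C→F→R1→Eg: bottleneck 2, flow now 2.
Augment In→R2→F→R1→Eg: bottleneck 4, flow now 6.
Augment In→R2→F→B→Eg: bottleneck 5, flow now 11.
Augment In→R3→F→B→Eg: bottleneck 5, flow now 16.
No augmenting path remains; maximum flow = 16.
By max-flow min-cut, the minimum cut capacity equals the max flow.
In the residual graph, reachable from In: {In, R3}.
Min-cut edges: In→C (2), In→R2 (9), R3→F (5); capacity 2 + 9 + 5 = 16.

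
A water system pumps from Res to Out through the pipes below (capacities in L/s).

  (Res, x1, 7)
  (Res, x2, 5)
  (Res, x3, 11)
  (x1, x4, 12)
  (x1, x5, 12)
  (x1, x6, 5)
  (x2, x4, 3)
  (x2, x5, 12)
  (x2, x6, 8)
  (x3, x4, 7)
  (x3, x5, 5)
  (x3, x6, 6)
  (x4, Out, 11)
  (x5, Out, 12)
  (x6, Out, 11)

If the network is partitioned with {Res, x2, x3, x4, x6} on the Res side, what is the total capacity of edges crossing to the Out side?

46

Edges leaving {Res, x2, x3, x4, x6}: Res→x1 (7), x2→x5 (12), x3→x5 (5), x4→Out (11), x6→Out (11).
Cut capacity = 7 + 12 + 5 + 11 + 11 = 46.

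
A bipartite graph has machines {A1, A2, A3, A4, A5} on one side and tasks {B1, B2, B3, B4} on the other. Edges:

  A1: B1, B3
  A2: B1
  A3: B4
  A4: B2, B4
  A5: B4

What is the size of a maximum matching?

Unit-capacity flow: source→left, listed edges, right→sink; max matching = max flow.
Augmenting path A1→B1 (+1); matched 1.
Augmenting path A3→B4 (+1); matched 2.
Augmenting path A4→B2 (+1); matched 3.
Augmenting path A2→B1→A1→B3 (+1); matched 4.
No augmenting path remains; maximum matching = 4.
König certificate: {A1, A2, A4, B4} is a vertex cover of size 4 (every listed pair touches it), so no matching can be larger.

4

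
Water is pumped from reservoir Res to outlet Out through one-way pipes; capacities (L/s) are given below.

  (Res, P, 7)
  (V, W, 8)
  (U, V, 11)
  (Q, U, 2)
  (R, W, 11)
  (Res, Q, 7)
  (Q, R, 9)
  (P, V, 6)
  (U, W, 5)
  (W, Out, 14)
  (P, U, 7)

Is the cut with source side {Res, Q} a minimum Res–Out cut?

No — its capacity is 18, but the minimum cut has capacity 14.

Given cut capacity: 7 + 9 + 2 = 18.
Augment Res→P→U→W→Out: bottleneck 5, flow now 5.
Augment Res→P→V→W→Out: bottleneck 2, flow now 7.
Augment Res→Q→R→W→Out: bottleneck 7, flow now 14.
No augmenting path remains; maximum flow = 14.
In the residual graph, reachable from Res: {Res}.
Min-cut edges: Res→P (7), Res→Q (7); capacity 7 + 7 = 14.
Cut capacity 18 exceeds the max flow 14, so it is not minimum.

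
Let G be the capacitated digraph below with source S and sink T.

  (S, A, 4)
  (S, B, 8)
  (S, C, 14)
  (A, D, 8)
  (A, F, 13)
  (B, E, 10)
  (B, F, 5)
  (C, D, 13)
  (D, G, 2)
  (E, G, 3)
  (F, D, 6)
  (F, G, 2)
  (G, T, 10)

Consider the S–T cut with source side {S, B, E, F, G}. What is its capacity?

34

Edges leaving {S, B, E, F, G}: S→A (4), S→C (14), F→D (6), G→T (10).
Cut capacity = 4 + 14 + 6 + 10 = 34.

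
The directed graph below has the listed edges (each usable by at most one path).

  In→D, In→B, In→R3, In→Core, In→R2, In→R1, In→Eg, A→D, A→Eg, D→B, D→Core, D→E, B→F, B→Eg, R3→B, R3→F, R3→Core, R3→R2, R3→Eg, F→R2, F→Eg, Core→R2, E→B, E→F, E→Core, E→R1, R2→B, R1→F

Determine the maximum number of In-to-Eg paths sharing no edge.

4

Assign every edge capacity 1; by Menger, the answer equals the max flow.
Path In→Eg (+1); total 1.
Path In→B→Eg (+1); total 2.
Path In→R3→Eg (+1); total 3.
Path In→R1→F→Eg (+1); total 4.
No residual In→Eg path; max flow = 4.
Certifying cut of size 4: {B→Eg, F→Eg, In→Eg, In→R3}.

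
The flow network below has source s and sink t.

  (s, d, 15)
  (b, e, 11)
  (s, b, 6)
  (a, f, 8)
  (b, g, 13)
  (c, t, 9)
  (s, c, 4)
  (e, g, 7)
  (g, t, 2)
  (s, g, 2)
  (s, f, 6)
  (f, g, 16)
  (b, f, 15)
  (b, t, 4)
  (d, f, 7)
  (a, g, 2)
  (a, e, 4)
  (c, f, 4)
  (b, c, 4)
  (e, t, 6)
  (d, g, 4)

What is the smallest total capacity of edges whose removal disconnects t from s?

Augment s→b→t: bottleneck 4, flow now 4.
Augment s→c→t: bottleneck 4, flow now 8.
Augment s→g→t: bottleneck 2, flow now 10.
Augment s→b→c→t: bottleneck 2, flow now 12.
No augmenting path remains; maximum flow = 12.
By max-flow min-cut, the minimum cut capacity equals the max flow.
In the residual graph, reachable from s: {s, d, f, g}.
Min-cut edges: s→b (6), s→c (4), g→t (2); capacity 6 + 4 + 2 = 12.

12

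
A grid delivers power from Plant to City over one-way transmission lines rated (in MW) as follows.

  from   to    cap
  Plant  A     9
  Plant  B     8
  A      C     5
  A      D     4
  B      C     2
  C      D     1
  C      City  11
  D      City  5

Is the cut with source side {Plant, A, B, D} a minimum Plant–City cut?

Given cut capacity: 5 + 2 + 5 = 12.
Augment Plant→A→C→City: bottleneck 5, flow now 5.
Augment Plant→A→D→City: bottleneck 4, flow now 9.
Augment Plant→B→C→City: bottleneck 2, flow now 11.
No augmenting path remains; maximum flow = 11.
In the residual graph, reachable from Plant: {Plant, B}.
Min-cut edges: Plant→A (9), B→C (2); capacity 9 + 2 = 11.
Cut capacity 12 exceeds the max flow 11, so it is not minimum.

No — its capacity is 12, but the minimum cut has capacity 11.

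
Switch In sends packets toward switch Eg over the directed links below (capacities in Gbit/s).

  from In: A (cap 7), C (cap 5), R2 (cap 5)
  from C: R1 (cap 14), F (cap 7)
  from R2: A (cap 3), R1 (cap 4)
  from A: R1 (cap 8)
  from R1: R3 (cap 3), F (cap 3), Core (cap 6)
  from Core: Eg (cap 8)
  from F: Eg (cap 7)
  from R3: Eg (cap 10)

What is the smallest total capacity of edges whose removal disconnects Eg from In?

Augment In→C→F→Eg: bottleneck 5, flow now 5.
Augment In→R2→R1→Core→Eg: bottleneck 4, flow now 9.
Augment In→A→R1→Core→Eg: bottleneck 2, flow now 11.
Augment In→A→R1→F→Eg: bottleneck 2, flow now 13.
Augment In→A→R1→R3→Eg: bottleneck 3, flow now 16.
No augmenting path remains; maximum flow = 16.
By max-flow min-cut, the minimum cut capacity equals the max flow.
In the residual graph, reachable from In: {In, C, R2, A, R1, F}.
Min-cut edges: R1→Core (6), R1→R3 (3), F→Eg (7); capacity 6 + 3 + 7 = 16.

16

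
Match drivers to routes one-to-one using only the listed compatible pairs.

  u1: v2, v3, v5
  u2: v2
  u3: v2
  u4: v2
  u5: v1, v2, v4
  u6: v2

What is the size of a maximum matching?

Unit-capacity flow: source→left, listed edges, right→sink; max matching = max flow.
Augmenting path u1→v2 (+1); matched 1.
Augmenting path u5→v1 (+1); matched 2.
Augmenting path u2→v2→u1→v3 (+1); matched 3.
No augmenting path remains; maximum matching = 3.
König certificate: {u1, u5, v2} is a vertex cover of size 3 (every listed pair touches it), so no matching can be larger.

3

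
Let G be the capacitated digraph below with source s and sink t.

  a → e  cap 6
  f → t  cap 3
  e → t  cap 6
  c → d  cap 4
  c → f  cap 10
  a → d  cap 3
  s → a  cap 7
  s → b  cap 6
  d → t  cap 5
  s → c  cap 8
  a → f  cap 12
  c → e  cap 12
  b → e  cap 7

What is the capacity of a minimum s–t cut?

Augment s→a→d→t: bottleneck 3, flow now 3.
Augment s→a→e→t: bottleneck 4, flow now 7.
Augment s→b→e→t: bottleneck 2, flow now 9.
Augment s→c→d→t: bottleneck 2, flow now 11.
Augment s→c→f→t: bottleneck 3, flow now 14.
No augmenting path remains; maximum flow = 14.
By max-flow min-cut, the minimum cut capacity equals the max flow.
In the residual graph, reachable from s: {s, a, b, c, d, e, f}.
Min-cut edges: d→t (5), e→t (6), f→t (3); capacity 5 + 6 + 3 = 14.

14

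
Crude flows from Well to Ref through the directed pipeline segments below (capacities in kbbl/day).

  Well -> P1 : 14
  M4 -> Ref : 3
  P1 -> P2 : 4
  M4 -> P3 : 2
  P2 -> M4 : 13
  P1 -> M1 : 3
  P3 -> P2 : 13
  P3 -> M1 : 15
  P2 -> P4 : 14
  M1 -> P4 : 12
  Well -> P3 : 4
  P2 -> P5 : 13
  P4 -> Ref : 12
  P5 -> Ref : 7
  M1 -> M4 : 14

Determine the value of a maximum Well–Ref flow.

Augment Well→P3→P2→P5→Ref: bottleneck 4, flow now 4.
Augment Well→P1→P2→P5→Ref: bottleneck 3, flow now 7.
Augment Well→P1→P2→M4→Ref: bottleneck 1, flow now 8.
Augment Well→P1→M1→M4→Ref: bottleneck 2, flow now 10.
Augment Well→P1→M1→P4→Ref: bottleneck 1, flow now 11.
No augmenting path remains; maximum flow = 11.
In the residual graph, reachable from Well: {Well, P1}.
Min-cut edges: Well→P3 (4), P1→P2 (4), P1→M1 (3); capacity 4 + 4 + 3 = 11.
This cut is saturated, so no flow can exceed 11.

11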